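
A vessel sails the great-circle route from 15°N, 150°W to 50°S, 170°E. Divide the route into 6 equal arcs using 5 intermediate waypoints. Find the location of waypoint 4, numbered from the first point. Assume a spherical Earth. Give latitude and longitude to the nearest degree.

≈ 29°S, 172°W

Convert each endpoint to a unit vector on the sphere (x = cos φ cos λ, y = cos φ sin λ, z = sin φ).
The central angle between the endpoints is δ = arccos(p₁·p₂) ≈ 1.290 rad (73.9°).
Interpolate at f = 4/6 with slerp weights a = sin((1−f)δ)/sin δ ≈ 0.434, b = sin(fδ)/sin δ ≈ 0.789.
p = a·p₁ + b·p₂ ≈ (-0.862, -0.121, -0.492); φ = arcsin(p_z) ≈ -29.46°, λ = atan2(p_y, p_x) ≈ -171.98°.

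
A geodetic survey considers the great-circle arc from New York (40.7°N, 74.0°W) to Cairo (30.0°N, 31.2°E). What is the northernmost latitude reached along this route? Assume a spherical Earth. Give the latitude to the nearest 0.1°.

The great circle lies in the plane with unit normal n̂ = (p₁ × p₂)/|p₁ × p₂|.
Here n̂_z ≈ +0.641; the vertex latitude is φ_max = arccos|n̂_z| ≈ 50.1°.
Check via Clairaut: cos φ_max = |cos φ₁| · sin C = cos(40.7°)·sin(57.8°) ≈ 0.641, again giving ≈ 50.1°.

≈ 50.1°N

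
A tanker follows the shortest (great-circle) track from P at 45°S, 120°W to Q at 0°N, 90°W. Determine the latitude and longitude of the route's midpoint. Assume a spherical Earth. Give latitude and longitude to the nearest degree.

From cos δ = sin φ₁ sin φ₂ + cos φ₁ cos φ₂ cos Δλ, the central angle is δ ≈ 0.912 rad (52.2°).
Interpolate at f = 1/2 with slerp weights a = sin((1−f)δ)/sin δ ≈ 0.557, b = sin(fδ)/sin δ ≈ 0.557.
p = a·p₁ + b·p₂ ≈ (-0.197, -0.898, -0.394); φ = arcsin(p_z) ≈ -23.19°, λ = atan2(p_y, p_x) ≈ -102.37°.

≈ 23°S, 102°W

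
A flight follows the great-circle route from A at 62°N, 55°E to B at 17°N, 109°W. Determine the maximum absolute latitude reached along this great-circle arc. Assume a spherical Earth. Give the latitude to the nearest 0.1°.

The great circle lies in the plane with unit normal n̂ = (p₁ × p₂)/|p₁ × p₂|.
Here n̂_z ≈ -0.126; the vertex latitude is φ_max = arccos|n̂_z| ≈ 82.8°.
Check via Clairaut: cos φ_max = |cos φ₁| · sin C = cos(62.0°)·sin(15.5°) ≈ 0.126, again giving ≈ 82.8°.

≈ 82.8°N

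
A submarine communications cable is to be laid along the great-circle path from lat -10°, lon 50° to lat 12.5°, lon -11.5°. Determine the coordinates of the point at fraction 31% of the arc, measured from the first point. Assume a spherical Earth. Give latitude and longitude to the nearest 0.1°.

Convert each endpoint to a unit vector on the sphere (x = cos φ cos λ, y = cos φ sin λ, z = sin φ).
The central angle between the endpoints is δ = arccos(p₁·p₂) ≈ 1.136 rad (65.1°).
Interpolate at f = 0.31 with slerp weights a = sin((1−f)δ)/sin δ ≈ 0.778, b = sin(fδ)/sin δ ≈ 0.380.
p = a·p₁ + b·p₂ ≈ (0.857, 0.513, -0.053); φ = arcsin(p_z) ≈ -3.03°, λ = atan2(p_y, p_x) ≈ 30.93°.

≈ lat -3.0°, lon 30.9°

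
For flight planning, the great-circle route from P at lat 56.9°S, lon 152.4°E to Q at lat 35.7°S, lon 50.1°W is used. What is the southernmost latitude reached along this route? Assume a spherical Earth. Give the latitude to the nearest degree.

≈ 80°S

The great circle lies in the plane with unit normal n̂ = (p₁ × p₂)/|p₁ × p₂|.
Here n̂_z ≈ +0.170; the vertex latitude is φ_max = arccos|n̂_z| ≈ 80.2°.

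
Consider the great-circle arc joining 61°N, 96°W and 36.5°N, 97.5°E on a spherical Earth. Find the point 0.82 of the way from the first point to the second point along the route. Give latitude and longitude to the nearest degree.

≈ 51°N, 100°E

The haversine formula gives a central angle δ ≈ 1.429 rad (81.9°) between the endpoints.
Interpolate at f = 0.82 with slerp weights a = sin((1−f)δ)/sin δ ≈ 0.257, b = sin(fδ)/sin δ ≈ 0.931.
p = a·p₁ + b·p₂ ≈ (-0.111, 0.618, 0.778); φ = arcsin(p_z) ≈ 51.12°, λ = atan2(p_y, p_x) ≈ 100.16°.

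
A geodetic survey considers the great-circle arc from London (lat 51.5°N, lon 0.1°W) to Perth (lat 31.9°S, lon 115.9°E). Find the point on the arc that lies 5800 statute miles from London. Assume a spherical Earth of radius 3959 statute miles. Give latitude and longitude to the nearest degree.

≈ lat 3°N, lon 84°E

From cos δ = sin φ₁ sin φ₂ + cos φ₁ cos φ₂ cos Δλ, the central angle is δ ≈ 2.272 rad (130.2°). The total great-circle distance is δ·R ≈ 2.272 × 3959 ≈ 8995 mi, so the target fraction is f = 5800/8995 ≈ 0.645.
Interpolate at f ≈ 0.645 with slerp weights a = sin((1−f)δ)/sin δ ≈ 0.945, b = sin(fδ)/sin δ ≈ 1.302.
p = a·p₁ + b·p₂ ≈ (0.106, 0.993, 0.052); φ = arcsin(p_z) ≈ 2.99°, λ = atan2(p_y, p_x) ≈ 83.91°.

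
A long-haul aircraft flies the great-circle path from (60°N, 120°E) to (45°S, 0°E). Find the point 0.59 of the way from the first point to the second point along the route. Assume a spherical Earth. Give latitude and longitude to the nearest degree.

≈ (3°N, 37°E)

Convert each endpoint to a unit vector on the sphere (x = cos φ cos λ, y = cos φ sin λ, z = sin φ).
The central angle between the endpoints is δ = arccos(p₁·p₂) ≈ 2.480 rad (142.1°).
Interpolate at f = 0.59 with slerp weights a = sin((1−f)δ)/sin δ ≈ 1.385, b = sin(fδ)/sin δ ≈ 1.619.
p = a·p₁ + b·p₂ ≈ (0.798, 0.600, 0.055); φ = arcsin(p_z) ≈ 3.13°, λ = atan2(p_y, p_x) ≈ 36.90°.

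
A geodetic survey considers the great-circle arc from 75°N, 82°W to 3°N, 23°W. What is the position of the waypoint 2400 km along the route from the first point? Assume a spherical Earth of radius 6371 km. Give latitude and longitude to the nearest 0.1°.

≈ 58.4°N, 44.4°W

From cos δ = sin φ₁ sin φ₂ + cos φ₁ cos φ₂ cos Δλ, the central angle is δ ≈ 1.386 rad (79.4°). The total great-circle distance is δ·R ≈ 1.386 × 6371 ≈ 8831 km, so the target fraction is f = 2400/8831 ≈ 0.272.
Interpolate at f ≈ 0.272 with slerp weights a = sin((1−f)δ)/sin δ ≈ 0.861, b = sin(fδ)/sin δ ≈ 0.374.
p = a·p₁ + b·p₂ ≈ (0.375, -0.367, 0.851); φ = arcsin(p_z) ≈ 58.36°, λ = atan2(p_y, p_x) ≈ -44.36°.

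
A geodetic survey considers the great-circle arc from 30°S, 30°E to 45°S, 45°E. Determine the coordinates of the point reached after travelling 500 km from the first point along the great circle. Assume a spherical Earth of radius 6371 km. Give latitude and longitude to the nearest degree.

≈ 34°S, 33°E

Write both endpoints as unit vectors p₁, p₂ with components (cos φ cos λ, cos φ sin λ, sin φ).
The central angle between the endpoints is δ = arccos(p₁·p₂) ≈ 0.333 rad (19.1°). The total great-circle distance is δ·R ≈ 0.333 × 6371 ≈ 2122 km, so the target fraction is f = 500/2122 ≈ 0.236.
Interpolate at f ≈ 0.236 with slerp weights a = sin((1−f)δ)/sin δ ≈ 0.770, b = sin(fδ)/sin δ ≈ 0.240.
p = a·p₁ + b·p₂ ≈ (0.698, 0.453, -0.555); φ = arcsin(p_z) ≈ -33.69°, λ = atan2(p_y, p_x) ≈ 33.02°.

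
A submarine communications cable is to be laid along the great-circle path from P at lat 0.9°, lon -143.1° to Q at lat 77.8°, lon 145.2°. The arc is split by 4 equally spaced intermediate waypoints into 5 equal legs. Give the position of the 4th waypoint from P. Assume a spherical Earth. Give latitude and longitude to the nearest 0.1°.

≈ lat 66.3°, lon -170.8°

Convert each endpoint to a unit vector on the sphere (x = cos φ cos λ, y = cos φ sin λ, z = sin φ).
The central angle between the endpoints is δ = arccos(p₁·p₂) ≈ 1.489 rad (85.3°).
Interpolate at f = 4/5 with slerp weights a = sin((1−f)δ)/sin δ ≈ 0.294, b = sin(fδ)/sin δ ≈ 0.932.
p = a·p₁ + b·p₂ ≈ (-0.397, -0.064, 0.916); φ = arcsin(p_z) ≈ 66.28°, λ = atan2(p_y, p_x) ≈ -170.80°.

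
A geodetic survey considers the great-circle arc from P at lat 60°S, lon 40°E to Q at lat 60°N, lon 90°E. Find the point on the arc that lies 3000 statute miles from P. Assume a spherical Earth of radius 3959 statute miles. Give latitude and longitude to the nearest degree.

≈ lat 19°S, lon 60°E

Write both endpoints as unit vectors p₁, p₂ with components (cos φ cos λ, cos φ sin λ, sin φ).
The central angle between the endpoints is δ = arccos(p₁·p₂) ≈ 2.201 rad (126.1°). The total great-circle distance is δ·R ≈ 2.201 × 3959 ≈ 8714 mi, so the target fraction is f = 3000/8714 ≈ 0.344.
Interpolate at f ≈ 0.344 with slerp weights a = sin((1−f)δ)/sin δ ≈ 1.228, b = sin(fδ)/sin δ ≈ 0.851.
p = a·p₁ + b·p₂ ≈ (0.470, 0.820, -0.326); φ = arcsin(p_z) ≈ -19.06°, λ = atan2(p_y, p_x) ≈ 60.17°.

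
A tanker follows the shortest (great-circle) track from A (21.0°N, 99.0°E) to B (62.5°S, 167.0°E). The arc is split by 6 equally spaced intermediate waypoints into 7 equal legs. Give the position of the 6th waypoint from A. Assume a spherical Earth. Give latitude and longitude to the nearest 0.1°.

≈ (53.7°S, 145.8°E)

Convert each endpoint to a unit vector on the sphere (x = cos φ cos λ, y = cos φ sin λ, z = sin φ).
The central angle between the endpoints is δ = arccos(p₁·p₂) ≈ 1.728 rad (99.0°).
Interpolate at f = 6/7 with slerp weights a = sin((1−f)δ)/sin δ ≈ 0.247, b = sin(fδ)/sin δ ≈ 1.008.
p = a·p₁ + b·p₂ ≈ (-0.490, 0.333, -0.806); φ = arcsin(p_z) ≈ -53.69°, λ = atan2(p_y, p_x) ≈ 145.80°.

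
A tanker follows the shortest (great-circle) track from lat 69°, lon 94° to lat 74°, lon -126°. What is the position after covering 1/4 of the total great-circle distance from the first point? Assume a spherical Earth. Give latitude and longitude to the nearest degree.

≈ lat 77°, lon 106°

Convert each endpoint to a unit vector on the sphere (x = cos φ cos λ, y = cos φ sin λ, z = sin φ).
The central angle between the endpoints is δ = arccos(p₁·p₂) ≈ 0.606 rad (34.7°).
Interpolate at f = 1/4 with slerp weights a = sin((1−f)δ)/sin δ ≈ 0.771, b = sin(fδ)/sin δ ≈ 0.265.
p = a·p₁ + b·p₂ ≈ (-0.062, 0.216, 0.974); φ = arcsin(p_z) ≈ 76.98°, λ = atan2(p_y, p_x) ≈ 106.03°.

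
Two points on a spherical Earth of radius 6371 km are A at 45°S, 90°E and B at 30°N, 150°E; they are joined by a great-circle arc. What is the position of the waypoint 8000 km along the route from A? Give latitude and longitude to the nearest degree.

≈ 13°N, 137°E

The haversine formula gives a central angle δ ≈ 1.618 rad (92.7°) between the endpoints. The total great-circle distance is δ·R ≈ 1.618 × 6371 ≈ 10309 km, so the target fraction is f = 8000/10309 ≈ 0.776.
Interpolate at f ≈ 0.776 with slerp weights a = sin((1−f)δ)/sin δ ≈ 0.355, b = sin(fδ)/sin δ ≈ 0.952.
p = a·p₁ + b·p₂ ≈ (-0.714, 0.663, 0.225); φ = arcsin(p_z) ≈ 13.00°, λ = atan2(p_y, p_x) ≈ 137.11°.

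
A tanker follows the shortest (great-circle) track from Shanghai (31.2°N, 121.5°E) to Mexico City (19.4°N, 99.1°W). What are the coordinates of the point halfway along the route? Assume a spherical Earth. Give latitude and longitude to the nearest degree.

From cos δ = sin φ₁ sin φ₂ + cos φ₁ cos φ₂ cos Δλ, the central angle is δ ≈ 2.027 rad (116.1°).
Interpolate at f = 1/2 with slerp weights a = sin((1−f)δ)/sin δ ≈ 0.945, b = sin(fδ)/sin δ ≈ 0.945.
p = a·p₁ + b·p₂ ≈ (-0.564, -0.191, 0.804); φ = arcsin(p_z) ≈ 53.49°, λ = atan2(p_y, p_x) ≈ -161.28°.

≈ 53°N, 161°W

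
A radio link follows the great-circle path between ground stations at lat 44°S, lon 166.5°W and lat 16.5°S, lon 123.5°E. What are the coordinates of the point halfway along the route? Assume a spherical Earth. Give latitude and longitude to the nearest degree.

≈ lat 35°S, lon 153°E

Write both endpoints as unit vectors p₁, p₂ with components (cos φ cos λ, cos φ sin λ, sin φ).
The central angle between the endpoints is δ = arccos(p₁·p₂) ≈ 1.123 rad (64.3°).
Interpolate at f = 1/2 with slerp weights a = sin((1−f)δ)/sin δ ≈ 0.591, b = sin(fδ)/sin δ ≈ 0.591.
p = a·p₁ + b·p₂ ≈ (-0.726, 0.373, -0.578); φ = arcsin(p_z) ≈ -35.31°, λ = atan2(p_y, p_x) ≈ 152.79°.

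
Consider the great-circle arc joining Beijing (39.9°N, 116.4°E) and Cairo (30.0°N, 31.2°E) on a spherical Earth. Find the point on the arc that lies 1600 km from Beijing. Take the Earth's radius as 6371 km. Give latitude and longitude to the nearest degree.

≈ (44°N, 98°E)

Write both endpoints as unit vectors p₁, p₂ with components (cos φ cos λ, cos φ sin λ, sin φ).
The central angle between the endpoints is δ = arccos(p₁·p₂) ≈ 1.185 rad (67.9°). The total great-circle distance is δ·R ≈ 1.185 × 6371 ≈ 7549 km, so the target fraction is f = 1600/7549 ≈ 0.212.
Interpolate at f ≈ 0.212 with slerp weights a = sin((1−f)δ)/sin δ ≈ 0.868, b = sin(fδ)/sin δ ≈ 0.268.
p = a·p₁ + b·p₂ ≈ (-0.097, 0.717, 0.691); φ = arcsin(p_z) ≈ 43.68°, λ = atan2(p_y, p_x) ≈ 97.73°.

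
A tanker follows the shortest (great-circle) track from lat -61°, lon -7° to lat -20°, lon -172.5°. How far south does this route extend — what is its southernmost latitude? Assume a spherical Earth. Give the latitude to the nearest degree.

The great circle lies in the plane with unit normal n̂ = (p₁ × p₂)/|p₁ × p₂|.
Here n̂_z ≈ -0.115; the vertex latitude is φ_max = arccos|n̂_z| ≈ 83.4°.
Check via Clairaut: cos φ_max = |cos φ₁| · sin C = cos(61.0°)·sin(166.2°) ≈ 0.115, again giving ≈ 83.4°.

≈ -83°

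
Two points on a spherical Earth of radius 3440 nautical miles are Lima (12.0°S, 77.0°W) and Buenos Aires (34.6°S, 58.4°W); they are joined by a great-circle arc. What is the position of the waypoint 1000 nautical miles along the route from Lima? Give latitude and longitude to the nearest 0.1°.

≈ 25.6°S, 66.8°W

Convert each endpoint to a unit vector on the sphere (x = cos φ cos λ, y = cos φ sin λ, z = sin φ).
The central angle between the endpoints is δ = arccos(p₁·p₂) ≈ 0.492 rad (28.2°). The total great-circle distance is δ·R ≈ 0.492 × 3440 ≈ 1694 nmi, so the target fraction is f = 1000/1694 ≈ 0.590.
Interpolate at f ≈ 0.590 with slerp weights a = sin((1−f)δ)/sin δ ≈ 0.424, b = sin(fδ)/sin δ ≈ 0.606.
p = a·p₁ + b·p₂ ≈ (0.355, -0.829, -0.432); φ = arcsin(p_z) ≈ -25.62°, λ = atan2(p_y, p_x) ≈ -66.83°.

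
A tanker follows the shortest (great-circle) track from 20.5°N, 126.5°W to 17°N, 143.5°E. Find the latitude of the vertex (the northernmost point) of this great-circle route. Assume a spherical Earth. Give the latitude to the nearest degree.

The great circle lies in the plane with unit normal n̂ = (p₁ × p₂)/|p₁ × p₂|.
Here n̂_z ≈ -0.900; the vertex latitude is φ_max = arccos|n̂_z| ≈ 25.8°.
Check via Clairaut: cos φ_max = |cos φ₁| · sin C = cos(20.5°)·sin(74.0°) ≈ 0.900, again giving ≈ 25.8°.

≈ 26°N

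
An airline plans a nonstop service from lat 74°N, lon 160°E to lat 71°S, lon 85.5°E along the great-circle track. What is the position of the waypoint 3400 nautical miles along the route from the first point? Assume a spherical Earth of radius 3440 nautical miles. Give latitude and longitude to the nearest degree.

≈ lat 21°N, lon 123°E

Write both endpoints as unit vectors p₁, p₂ with components (cos φ cos λ, cos φ sin λ, sin φ).
The central angle between the endpoints is δ = arccos(p₁·p₂) ≈ 2.657 rad (152.2°). The total great-circle distance is δ·R ≈ 2.657 × 3440 ≈ 9140 nmi, so the target fraction is f = 3400/9140 ≈ 0.372.
Interpolate at f ≈ 0.372 with slerp weights a = sin((1−f)δ)/sin δ ≈ 2.137, b = sin(fδ)/sin δ ≈ 1.793.
p = a·p₁ + b·p₂ ≈ (-0.508, 0.783, 0.359); φ = arcsin(p_z) ≈ 21.01°, λ = atan2(p_y, p_x) ≈ 122.94°.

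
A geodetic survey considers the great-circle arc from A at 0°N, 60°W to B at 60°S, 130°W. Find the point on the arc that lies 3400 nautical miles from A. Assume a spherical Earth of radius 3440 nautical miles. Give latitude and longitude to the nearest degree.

The haversine formula gives a central angle δ ≈ 1.399 rad (80.2°) between the endpoints. The total great-circle distance is δ·R ≈ 1.399 × 3440 ≈ 4812 nmi, so the target fraction is f = 3400/4812 ≈ 0.707.
Interpolate at f ≈ 0.707 with slerp weights a = sin((1−f)δ)/sin δ ≈ 0.405, b = sin(fδ)/sin δ ≈ 0.848.
p = a·p₁ + b·p₂ ≈ (-0.070, -0.675, -0.734); φ = arcsin(p_z) ≈ -47.23°, λ = atan2(p_y, p_x) ≈ -95.91°.

≈ 47°S, 96°W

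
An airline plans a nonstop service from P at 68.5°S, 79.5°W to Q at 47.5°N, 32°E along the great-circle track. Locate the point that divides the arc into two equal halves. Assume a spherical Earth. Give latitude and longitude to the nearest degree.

Convert each endpoint to a unit vector on the sphere (x = cos φ cos λ, y = cos φ sin λ, z = sin φ).
The central angle between the endpoints is δ = arccos(p₁·p₂) ≈ 2.460 rad (141.0°).
Interpolate at f = 1/2 with slerp weights a = sin((1−f)δ)/sin δ ≈ 1.496, b = sin(fδ)/sin δ ≈ 1.496.
p = a·p₁ + b·p₂ ≈ (0.957, -0.004, -0.289); φ = arcsin(p_z) ≈ -16.80°, λ = atan2(p_y, p_x) ≈ -0.21°.

≈ 17°S, 0°E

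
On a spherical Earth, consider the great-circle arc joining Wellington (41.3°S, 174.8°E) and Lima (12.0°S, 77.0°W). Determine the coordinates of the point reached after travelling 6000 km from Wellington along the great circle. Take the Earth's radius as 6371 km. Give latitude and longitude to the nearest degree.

≈ 37°S, 114°W

Convert each endpoint to a unit vector on the sphere (x = cos φ cos λ, y = cos φ sin λ, z = sin φ).
The central angle between the endpoints is δ = arccos(p₁·p₂) ≈ 1.663 rad (95.3°). The total great-circle distance is δ·R ≈ 1.663 × 6371 ≈ 10596 km, so the target fraction is f = 6000/10596 ≈ 0.566.
Interpolate at f ≈ 0.566 with slerp weights a = sin((1−f)δ)/sin δ ≈ 0.663, b = sin(fδ)/sin δ ≈ 0.812.
p = a·p₁ + b·p₂ ≈ (-0.318, -0.729, -0.607); φ = arcsin(p_z) ≈ -37.35°, λ = atan2(p_y, p_x) ≈ -113.55°.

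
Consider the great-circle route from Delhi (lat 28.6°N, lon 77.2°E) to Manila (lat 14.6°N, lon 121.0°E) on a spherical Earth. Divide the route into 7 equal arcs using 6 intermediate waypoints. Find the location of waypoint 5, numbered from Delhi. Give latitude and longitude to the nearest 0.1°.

From cos δ = sin φ₁ sin φ₂ + cos φ₁ cos φ₂ cos Δλ, the central angle is δ ≈ 0.747 rad (42.8°).
Interpolate at f = 5/7 with slerp weights a = sin((1−f)δ)/sin δ ≈ 0.312, b = sin(fδ)/sin δ ≈ 0.749.
p = a·p₁ + b·p₂ ≈ (-0.312, 0.888, 0.338); φ = arcsin(p_z) ≈ 19.75°, λ = atan2(p_y, p_x) ≈ 109.39°.

≈ lat 19.7°N, lon 109.4°E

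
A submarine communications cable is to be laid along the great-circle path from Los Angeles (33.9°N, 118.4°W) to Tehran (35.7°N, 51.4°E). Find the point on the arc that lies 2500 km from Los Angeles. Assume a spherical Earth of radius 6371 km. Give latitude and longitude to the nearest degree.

Convert each endpoint to a unit vector on the sphere (x = cos φ cos λ, y = cos φ sin λ, z = sin φ).
The central angle between the endpoints is δ = arccos(p₁·p₂) ≈ 1.916 rad (109.8°). The total great-circle distance is δ·R ≈ 1.916 × 6371 ≈ 12204 km, so the target fraction is f = 2500/12204 ≈ 0.205.
Interpolate at f ≈ 0.205 with slerp weights a = sin((1−f)δ)/sin δ ≈ 1.061, b = sin(fδ)/sin δ ≈ 0.406.
p = a·p₁ + b·p₂ ≈ (-0.213, -0.517, 0.829); φ = arcsin(p_z) ≈ 56.00°, λ = atan2(p_y, p_x) ≈ -112.40°.

≈ 56°N, 112°W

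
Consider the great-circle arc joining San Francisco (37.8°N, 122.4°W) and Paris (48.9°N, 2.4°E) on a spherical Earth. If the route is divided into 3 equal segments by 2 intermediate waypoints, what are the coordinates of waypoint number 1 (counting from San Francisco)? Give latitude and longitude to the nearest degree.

Convert each endpoint to a unit vector on the sphere (x = cos φ cos λ, y = cos φ sin λ, z = sin φ).
The central angle between the endpoints is δ = arccos(p₁·p₂) ≈ 1.405 rad (80.5°).
Interpolate at f = 1/3 with slerp weights a = sin((1−f)δ)/sin δ ≈ 0.817, b = sin(fδ)/sin δ ≈ 0.458.
p = a·p₁ + b·p₂ ≈ (-0.045, -0.532, 0.845); φ = arcsin(p_z) ≈ 57.71°, λ = atan2(p_y, p_x) ≈ -94.86°.

≈ 58°N, 95°W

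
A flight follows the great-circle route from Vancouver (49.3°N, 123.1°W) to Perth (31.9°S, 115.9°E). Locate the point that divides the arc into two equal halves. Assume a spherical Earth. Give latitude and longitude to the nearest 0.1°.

Convert each endpoint to a unit vector on the sphere (x = cos φ cos λ, y = cos φ sin λ, z = sin φ).
The central angle between the endpoints is δ = arccos(p₁·p₂) ≈ 2.326 rad (133.3°).
Interpolate at f = 1/2 with slerp weights a = sin((1−f)δ)/sin δ ≈ 1.261, b = sin(fδ)/sin δ ≈ 1.261.
p = a·p₁ + b·p₂ ≈ (-0.917, 0.274, 0.290); φ = arcsin(p_z) ≈ 16.84°, λ = atan2(p_y, p_x) ≈ 163.35°.

≈ 16.8°N, 163.3°E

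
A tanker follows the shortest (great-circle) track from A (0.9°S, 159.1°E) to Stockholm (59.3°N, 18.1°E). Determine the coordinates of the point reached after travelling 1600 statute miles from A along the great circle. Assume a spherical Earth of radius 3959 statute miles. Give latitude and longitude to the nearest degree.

≈ (21°N, 151°E)

Write both endpoints as unit vectors p₁, p₂ with components (cos φ cos λ, cos φ sin λ, sin φ).
The central angle between the endpoints is δ = arccos(p₁·p₂) ≈ 1.993 rad (114.2°). The total great-circle distance is δ·R ≈ 1.993 × 3959 ≈ 7892 mi, so the target fraction is f = 1600/7892 ≈ 0.203.
Interpolate at f ≈ 0.203 with slerp weights a = sin((1−f)δ)/sin δ ≈ 1.096, b = sin(fδ)/sin δ ≈ 0.431.
p = a·p₁ + b·p₂ ≈ (-0.815, 0.459, 0.354); φ = arcsin(p_z) ≈ 20.70°, λ = atan2(p_y, p_x) ≈ 150.58°.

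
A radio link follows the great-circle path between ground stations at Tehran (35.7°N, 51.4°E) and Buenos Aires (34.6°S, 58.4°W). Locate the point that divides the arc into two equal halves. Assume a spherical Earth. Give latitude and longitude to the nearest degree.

≈ 1°N, 4°W

Convert each endpoint to a unit vector on the sphere (x = cos φ cos λ, y = cos φ sin λ, z = sin φ).
The central angle between the endpoints is δ = arccos(p₁·p₂) ≈ 2.163 rad (123.9°).
Interpolate at f = 1/2 with slerp weights a = sin((1−f)δ)/sin δ ≈ 1.063, b = sin(fδ)/sin δ ≈ 1.063.
p = a·p₁ + b·p₂ ≈ (0.997, -0.071, 0.017); φ = arcsin(p_z) ≈ 0.96°, λ = atan2(p_y, p_x) ≈ -4.05°.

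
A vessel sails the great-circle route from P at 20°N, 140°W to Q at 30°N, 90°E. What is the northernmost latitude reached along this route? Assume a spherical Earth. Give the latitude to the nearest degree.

≈ 48°N

The great circle lies in the plane with unit normal n̂ = (p₁ × p₂)/|p₁ × p₂|.
Here n̂_z ≈ -0.666; the vertex latitude is φ_max = arccos|n̂_z| ≈ 48.2°.
Check via Clairaut: cos φ_max = |cos φ₁| · sin C = cos(20.0°)·sin(45.1°) ≈ 0.666, again giving ≈ 48.2°.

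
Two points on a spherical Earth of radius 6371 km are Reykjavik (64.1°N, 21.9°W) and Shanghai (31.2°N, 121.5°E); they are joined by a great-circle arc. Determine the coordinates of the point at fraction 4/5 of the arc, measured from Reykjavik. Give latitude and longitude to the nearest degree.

≈ 47°N, 115°E

The haversine formula gives a central angle δ ≈ 1.404 rad (80.4°) between the endpoints.
Interpolate at f = 4/5 with slerp weights a = sin((1−f)δ)/sin δ ≈ 0.281, b = sin(fδ)/sin δ ≈ 0.914.
p = a·p₁ + b·p₂ ≈ (-0.295, 0.621, 0.726); φ = arcsin(p_z) ≈ 46.58°, λ = atan2(p_y, p_x) ≈ 115.39°.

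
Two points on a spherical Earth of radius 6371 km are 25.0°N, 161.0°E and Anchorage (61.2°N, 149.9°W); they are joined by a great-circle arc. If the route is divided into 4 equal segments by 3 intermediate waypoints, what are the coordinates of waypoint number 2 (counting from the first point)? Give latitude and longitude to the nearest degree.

≈ 46°N, 178°E

Write both endpoints as unit vectors p₁, p₂ with components (cos φ cos λ, cos φ sin λ, sin φ).
The central angle between the endpoints is δ = arccos(p₁·p₂) ≈ 0.855 rad (49.0°).
Interpolate at f = 2/4 with slerp weights a = sin((1−f)δ)/sin δ ≈ 0.549, b = sin(fδ)/sin δ ≈ 0.549.
p = a·p₁ + b·p₂ ≈ (-0.700, 0.029, 0.714); φ = arcsin(p_z) ≈ 45.54°, λ = atan2(p_y, p_x) ≈ 177.60°.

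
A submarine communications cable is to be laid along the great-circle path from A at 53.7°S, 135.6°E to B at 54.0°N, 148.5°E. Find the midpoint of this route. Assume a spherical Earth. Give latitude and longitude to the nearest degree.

From cos δ = sin φ₁ sin φ₂ + cos φ₁ cos φ₂ cos Δλ, the central angle is δ ≈ 1.889 rad (108.2°).
Interpolate at f = 1/2 with slerp weights a = sin((1−f)δ)/sin δ ≈ 0.853, b = sin(fδ)/sin δ ≈ 0.853.
p = a·p₁ + b·p₂ ≈ (-0.788, 0.615, 0.003); φ = arcsin(p_z) ≈ 0.15°, λ = atan2(p_y, p_x) ≈ 142.03°.

≈ 0°N, 142°E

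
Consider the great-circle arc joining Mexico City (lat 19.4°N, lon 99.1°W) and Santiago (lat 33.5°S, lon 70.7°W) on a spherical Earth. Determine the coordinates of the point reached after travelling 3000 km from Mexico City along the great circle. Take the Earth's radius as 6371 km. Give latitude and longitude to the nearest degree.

Write both endpoints as unit vectors p₁, p₂ with components (cos φ cos λ, cos φ sin λ, sin φ).
The central angle between the endpoints is δ = arccos(p₁·p₂) ≈ 1.037 rad (59.4°). The total great-circle distance is δ·R ≈ 1.037 × 6371 ≈ 6609 km, so the target fraction is f = 3000/6609 ≈ 0.454.
Interpolate at f ≈ 0.454 with slerp weights a = sin((1−f)δ)/sin δ ≈ 0.623, b = sin(fδ)/sin δ ≈ 0.527.
p = a·p₁ + b·p₂ ≈ (0.052, -0.995, -0.084); φ = arcsin(p_z) ≈ -4.81°, λ = atan2(p_y, p_x) ≈ -86.99°.

≈ lat 5°S, lon 87°W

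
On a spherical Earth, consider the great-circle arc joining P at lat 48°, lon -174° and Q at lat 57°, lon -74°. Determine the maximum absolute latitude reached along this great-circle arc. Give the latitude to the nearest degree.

The great circle lies in the plane with unit normal n̂ = (p₁ × p₂)/|p₁ × p₂|.
Here n̂_z ≈ +0.433; the vertex latitude is φ_max = arccos|n̂_z| ≈ 64.3°.
Check via Clairaut: cos φ_max = |cos φ₁| · sin C = cos(48.0°)·sin(40.3°) ≈ 0.433, again giving ≈ 64.3°.

≈ 64°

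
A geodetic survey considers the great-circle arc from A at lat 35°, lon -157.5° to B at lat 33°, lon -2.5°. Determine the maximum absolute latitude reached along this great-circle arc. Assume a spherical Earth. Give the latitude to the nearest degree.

The great circle lies in the plane with unit normal n̂ = (p₁ × p₂)/|p₁ × p₂|.
Here n̂_z ≈ +0.305; the vertex latitude is φ_max = arccos|n̂_z| ≈ 72.2°.

≈ 72°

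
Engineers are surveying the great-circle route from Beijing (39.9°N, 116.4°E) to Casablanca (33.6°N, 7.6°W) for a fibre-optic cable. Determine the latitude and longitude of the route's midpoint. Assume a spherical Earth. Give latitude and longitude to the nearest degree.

≈ 58°N, 50°E

Convert each endpoint to a unit vector on the sphere (x = cos φ cos λ, y = cos φ sin λ, z = sin φ).
The central angle between the endpoints is δ = arccos(p₁·p₂) ≈ 1.573 rad (90.1°).
Interpolate at f = 1/2 with slerp weights a = sin((1−f)δ)/sin δ ≈ 0.708, b = sin(fδ)/sin δ ≈ 0.708.
p = a·p₁ + b·p₂ ≈ (0.343, 0.408, 0.846); φ = arcsin(p_z) ≈ 57.77°, λ = atan2(p_y, p_x) ≈ 49.98°.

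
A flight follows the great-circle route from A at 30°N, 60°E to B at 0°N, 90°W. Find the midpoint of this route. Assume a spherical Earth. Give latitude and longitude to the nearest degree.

Write both endpoints as unit vectors p₁, p₂ with components (cos φ cos λ, cos φ sin λ, sin φ).
The central angle between the endpoints is δ = arccos(p₁·p₂) ≈ 2.419 rad (138.6°).
Interpolate at f = 1/2 with slerp weights a = sin((1−f)δ)/sin δ ≈ 1.414, b = sin(fδ)/sin δ ≈ 1.414.
p = a·p₁ + b·p₂ ≈ (0.612, -0.354, 0.707); φ = arcsin(p_z) ≈ 45.00°, λ = atan2(p_y, p_x) ≈ -30.00°.

≈ 45°N, 30°W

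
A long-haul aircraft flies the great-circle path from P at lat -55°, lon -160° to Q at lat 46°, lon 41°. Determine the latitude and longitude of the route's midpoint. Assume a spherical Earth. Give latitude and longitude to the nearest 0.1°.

The haversine formula gives a central angle δ ≈ 2.862 rad (164.0°) between the endpoints.
Interpolate at f = 1/2 with slerp weights a = sin((1−f)δ)/sin δ ≈ 3.591, b = sin(fδ)/sin δ ≈ 3.591.
p = a·p₁ + b·p₂ ≈ (-0.053, 0.932, -0.358); φ = arcsin(p_z) ≈ -21.00°, λ = atan2(p_y, p_x) ≈ 93.25°.

≈ lat -21.0°, lon 93.2°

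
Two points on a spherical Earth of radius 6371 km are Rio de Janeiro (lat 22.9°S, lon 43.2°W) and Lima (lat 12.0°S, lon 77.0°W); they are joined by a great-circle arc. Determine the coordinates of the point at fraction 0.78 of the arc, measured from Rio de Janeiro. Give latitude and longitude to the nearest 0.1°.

From cos δ = sin φ₁ sin φ₂ + cos φ₁ cos φ₂ cos Δλ, the central angle is δ ≈ 0.592 rad (33.9°).
Interpolate at f = 0.78 with slerp weights a = sin((1−f)δ)/sin δ ≈ 0.233, b = sin(fδ)/sin δ ≈ 0.798.
p = a·p₁ + b·p₂ ≈ (0.332, -0.908, -0.257); φ = arcsin(p_z) ≈ -14.87°, λ = atan2(p_y, p_x) ≈ -69.91°.

≈ lat 14.9°S, lon 69.9°W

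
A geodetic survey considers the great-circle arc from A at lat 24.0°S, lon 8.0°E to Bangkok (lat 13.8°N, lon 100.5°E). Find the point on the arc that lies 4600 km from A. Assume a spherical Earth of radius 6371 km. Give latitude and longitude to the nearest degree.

≈ lat 11°S, lon 49°E

Write both endpoints as unit vectors p₁, p₂ with components (cos φ cos λ, cos φ sin λ, sin φ).
The central angle between the endpoints is δ = arccos(p₁·p₂) ≈ 1.707 rad (97.8°). The total great-circle distance is δ·R ≈ 1.707 × 6371 ≈ 10875 km, so the target fraction is f = 4600/10875 ≈ 0.423.
Interpolate at f ≈ 0.423 with slerp weights a = sin((1−f)δ)/sin δ ≈ 0.841, b = sin(fδ)/sin δ ≈ 0.667.
p = a·p₁ + b·p₂ ≈ (0.643, 0.744, -0.183); φ = arcsin(p_z) ≈ -10.54°, λ = atan2(p_y, p_x) ≈ 49.17°.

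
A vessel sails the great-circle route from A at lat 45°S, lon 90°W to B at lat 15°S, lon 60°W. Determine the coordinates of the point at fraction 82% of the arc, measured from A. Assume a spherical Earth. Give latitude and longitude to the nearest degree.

Convert each endpoint to a unit vector on the sphere (x = cos φ cos λ, y = cos φ sin λ, z = sin φ).
The central angle between the endpoints is δ = arccos(p₁·p₂) ≈ 0.685 rad (39.2°).
Interpolate at f = 0.82 with slerp weights a = sin((1−f)δ)/sin δ ≈ 0.194, b = sin(fδ)/sin δ ≈ 0.842.
p = a·p₁ + b·p₂ ≈ (0.407, -0.842, -0.355); φ = arcsin(p_z) ≈ -20.81°, λ = atan2(p_y, p_x) ≈ -64.22°.

≈ lat 21°S, lon 64°W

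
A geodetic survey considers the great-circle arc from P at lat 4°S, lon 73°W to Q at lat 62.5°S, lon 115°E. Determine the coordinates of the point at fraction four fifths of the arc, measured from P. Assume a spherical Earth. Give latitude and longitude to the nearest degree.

≈ lat 84°S, lon 148°E

The haversine formula gives a central angle δ ≈ 1.976 rad (113.2°) between the endpoints.
Interpolate at f = 4/5 with slerp weights a = sin((1−f)δ)/sin δ ≈ 0.419, b = sin(fδ)/sin δ ≈ 1.088.
p = a·p₁ + b·p₂ ≈ (-0.090, 0.056, -0.994); φ = arcsin(p_z) ≈ -83.92°, λ = atan2(p_y, p_x) ≈ 148.29°.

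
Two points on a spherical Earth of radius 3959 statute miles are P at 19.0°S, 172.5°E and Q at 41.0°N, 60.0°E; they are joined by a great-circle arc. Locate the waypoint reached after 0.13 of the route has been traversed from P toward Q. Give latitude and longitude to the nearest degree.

Write both endpoints as unit vectors p₁, p₂ with components (cos φ cos λ, cos φ sin λ, sin φ).
The central angle between the endpoints is δ = arccos(p₁·p₂) ≈ 2.079 rad (119.1°).
Interpolate at f = 0.13 with slerp weights a = sin((1−f)δ)/sin δ ≈ 1.112, b = sin(fδ)/sin δ ≈ 0.306.
p = a·p₁ + b·p₂ ≈ (-0.928, 0.337, -0.162); φ = arcsin(p_z) ≈ -9.30°, λ = atan2(p_y, p_x) ≈ 160.03°.

≈ 9°S, 160°E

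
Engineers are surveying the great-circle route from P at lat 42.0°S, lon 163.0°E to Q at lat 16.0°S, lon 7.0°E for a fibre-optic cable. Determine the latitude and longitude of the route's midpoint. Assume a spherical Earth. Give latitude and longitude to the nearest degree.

≈ lat 66°S, lon 54°E

Convert each endpoint to a unit vector on the sphere (x = cos φ cos λ, y = cos φ sin λ, z = sin φ).
The central angle between the endpoints is δ = arccos(p₁·p₂) ≈ 2.058 rad (117.9°).
Interpolate at f = 1/2 with slerp weights a = sin((1−f)δ)/sin δ ≈ 0.970, b = sin(fδ)/sin δ ≈ 0.970.
p = a·p₁ + b·p₂ ≈ (0.236, 0.324, -0.916); φ = arcsin(p_z) ≈ -66.36°, λ = atan2(p_y, p_x) ≈ 53.95°.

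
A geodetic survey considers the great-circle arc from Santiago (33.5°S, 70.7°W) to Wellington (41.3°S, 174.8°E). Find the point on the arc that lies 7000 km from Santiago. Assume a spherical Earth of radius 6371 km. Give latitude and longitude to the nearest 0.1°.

≈ (52.2°S, 158.6°W)

Write both endpoints as unit vectors p₁, p₂ with components (cos φ cos λ, cos φ sin λ, sin φ).
The central angle between the endpoints is δ = arccos(p₁·p₂) ≈ 1.466 rad (84.0°). The total great-circle distance is δ·R ≈ 1.466 × 6371 ≈ 9341 km, so the target fraction is f = 7000/9341 ≈ 0.749.
Interpolate at f ≈ 0.749 with slerp weights a = sin((1−f)δ)/sin δ ≈ 0.361, b = sin(fδ)/sin δ ≈ 0.896.
p = a·p₁ + b·p₂ ≈ (-0.570, -0.223, -0.790); φ = arcsin(p_z) ≈ -52.22°, λ = atan2(p_y, p_x) ≈ -158.63°.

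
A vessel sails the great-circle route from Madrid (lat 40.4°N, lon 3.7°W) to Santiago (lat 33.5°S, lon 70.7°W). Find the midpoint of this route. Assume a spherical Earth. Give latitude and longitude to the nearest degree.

The haversine formula gives a central angle δ ≈ 1.681 rad (96.3°) between the endpoints.
Interpolate at f = 1/2 with slerp weights a = sin((1−f)δ)/sin δ ≈ 0.749, b = sin(fδ)/sin δ ≈ 0.749.
p = a·p₁ + b·p₂ ≈ (0.776, -0.627, 0.072); φ = arcsin(p_z) ≈ 4.13°, λ = atan2(p_y, p_x) ≈ -38.92°.

≈ lat 4°N, lon 39°W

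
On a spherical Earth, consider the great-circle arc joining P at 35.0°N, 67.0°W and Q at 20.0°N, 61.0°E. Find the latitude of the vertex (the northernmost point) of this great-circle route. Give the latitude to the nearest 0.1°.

≈ 50.8°N

The great circle lies in the plane with unit normal n̂ = (p₁ × p₂)/|p₁ × p₂|.
Here n̂_z ≈ +0.631; the vertex latitude is φ_max = arccos|n̂_z| ≈ 50.8°.
Check via Clairaut: cos φ_max = |cos φ₁| · sin C = cos(35.0°)·sin(50.4°) ≈ 0.631, again giving ≈ 50.8°.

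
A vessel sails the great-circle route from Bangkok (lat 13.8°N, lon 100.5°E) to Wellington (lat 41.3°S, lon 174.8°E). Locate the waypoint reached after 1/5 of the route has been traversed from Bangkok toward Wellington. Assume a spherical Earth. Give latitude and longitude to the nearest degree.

≈ lat 1°N, lon 113°E

Write both endpoints as unit vectors p₁, p₂ with components (cos φ cos λ, cos φ sin λ, sin φ).
The central angle between the endpoints is δ = arccos(p₁·p₂) ≈ 1.531 rad (87.7°).
Interpolate at f = 1/5 with slerp weights a = sin((1−f)δ)/sin δ ≈ 0.941, b = sin(fδ)/sin δ ≈ 0.302.
p = a·p₁ + b·p₂ ≈ (-0.392, 0.919, 0.025); φ = arcsin(p_z) ≈ 1.46°, λ = atan2(p_y, p_x) ≈ 113.10°.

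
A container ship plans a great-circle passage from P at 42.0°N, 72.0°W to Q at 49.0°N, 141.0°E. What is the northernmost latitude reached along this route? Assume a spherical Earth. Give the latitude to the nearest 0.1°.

≈ 74.5°N

The great circle lies in the plane with unit normal n̂ = (p₁ × p₂)/|p₁ × p₂|.
Here n̂_z ≈ -0.267; the vertex latitude is φ_max = arccos|n̂_z| ≈ 74.5°.
Check via Clairaut: cos φ_max = |cos φ₁| · sin C = cos(42.0°)·sin(21.0°) ≈ 0.267, again giving ≈ 74.5°.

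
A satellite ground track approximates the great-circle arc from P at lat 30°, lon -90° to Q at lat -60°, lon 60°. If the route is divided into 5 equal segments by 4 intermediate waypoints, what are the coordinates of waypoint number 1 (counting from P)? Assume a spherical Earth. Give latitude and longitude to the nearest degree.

≈ lat 3°, lon -78°

Write both endpoints as unit vectors p₁, p₂ with components (cos φ cos λ, cos φ sin λ, sin φ).
The central angle between the endpoints is δ = arccos(p₁·p₂) ≈ 2.512 rad (143.9°).
Interpolate at f = 1/5 with slerp weights a = sin((1−f)δ)/sin δ ≈ 1.537, b = sin(fδ)/sin δ ≈ 0.817.
p = a·p₁ + b·p₂ ≈ (0.204, -0.977, 0.061); φ = arcsin(p_z) ≈ 3.48°, λ = atan2(p_y, p_x) ≈ -78.19°.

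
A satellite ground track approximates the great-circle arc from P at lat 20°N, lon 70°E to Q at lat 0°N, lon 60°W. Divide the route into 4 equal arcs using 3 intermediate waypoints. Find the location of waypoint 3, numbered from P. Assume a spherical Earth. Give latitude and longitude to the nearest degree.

Convert each endpoint to a unit vector on the sphere (x = cos φ cos λ, y = cos φ sin λ, z = sin φ).
The central angle between the endpoints is δ = arccos(p₁·p₂) ≈ 2.219 rad (127.2°).
Interpolate at f = 3/4 with slerp weights a = sin((1−f)δ)/sin δ ≈ 0.661, b = sin(fδ)/sin δ ≈ 1.249.
p = a·p₁ + b·p₂ ≈ (0.837, -0.498, 0.226); φ = arcsin(p_z) ≈ 13.07°, λ = atan2(p_y, p_x) ≈ -30.76°.

≈ lat 13°N, lon 31°W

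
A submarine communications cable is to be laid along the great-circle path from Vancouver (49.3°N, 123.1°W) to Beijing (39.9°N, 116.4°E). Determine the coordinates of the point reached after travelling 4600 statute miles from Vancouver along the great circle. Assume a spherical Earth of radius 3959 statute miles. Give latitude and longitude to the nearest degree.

≈ (48°N, 125°E)

Convert each endpoint to a unit vector on the sphere (x = cos φ cos λ, y = cos φ sin λ, z = sin φ).
The central angle between the endpoints is δ = arccos(p₁·p₂) ≈ 1.336 rad (76.6°). The total great-circle distance is δ·R ≈ 1.336 × 3959 ≈ 5290 mi, so the target fraction is f = 4600/5290 ≈ 0.870.
Interpolate at f ≈ 0.870 with slerp weights a = sin((1−f)δ)/sin δ ≈ 0.178, b = sin(fδ)/sin δ ≈ 0.943.
p = a·p₁ + b·p₂ ≈ (-0.385, 0.551, 0.740); φ = arcsin(p_z) ≈ 47.76°, λ = atan2(p_y, p_x) ≈ 124.97°.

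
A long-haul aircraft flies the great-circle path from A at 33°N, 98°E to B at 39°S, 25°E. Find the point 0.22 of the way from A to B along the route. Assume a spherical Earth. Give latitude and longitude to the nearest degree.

≈ 18°N, 81°E

Write both endpoints as unit vectors p₁, p₂ with components (cos φ cos λ, cos φ sin λ, sin φ).
The central angle between the endpoints is δ = arccos(p₁·p₂) ≈ 1.724 rad (98.8°).
Interpolate at f = 0.22 with slerp weights a = sin((1−f)δ)/sin δ ≈ 0.986, b = sin(fδ)/sin δ ≈ 0.375.
p = a·p₁ + b·p₂ ≈ (0.149, 0.942, 0.301); φ = arcsin(p_z) ≈ 17.54°, λ = atan2(p_y, p_x) ≈ 81.03°.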